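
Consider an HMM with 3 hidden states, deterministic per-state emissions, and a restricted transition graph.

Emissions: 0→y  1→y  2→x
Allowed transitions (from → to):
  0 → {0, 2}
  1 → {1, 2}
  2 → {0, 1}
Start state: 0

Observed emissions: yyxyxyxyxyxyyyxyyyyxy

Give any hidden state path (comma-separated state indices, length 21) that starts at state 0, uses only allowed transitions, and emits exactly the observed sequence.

0,0,2,1,2,1,2,1,2,1,2,0,0,0,2,0,0,0,0,2,0

  t0 'y' -> {0,1}, take 0 (start)
  t1 'y' -> {0,1}, take 0 (0->0 ok)
  t2 'x' -> {2}, take 2 (0->2 ok)
  t3 'y' -> {0,1}, take 1 (2->1 ok)
  t4 'x' -> {2}, take 2 (1->2 ok)
  t5 'y' -> {0,1}, take 1 (2->1 ok)
  t6 'x' -> {2}, take 2 (1->2 ok)
  t7 'y' -> {0,1}, take 1 (2->1 ok)
  t8 'x' -> {2}, take 2 (1->2 ok)
  t9 'y' -> {0,1}, take 1 (2->1 ok)
  t10 'x' -> {2}, take 2 (1->2 ok)
  t11 'y' -> {0,1}, take 0 (2->0 ok)
  t12 'y' -> {0,1}, take 0 (0->0 ok)
  t13 'y' -> {0,1}, take 0 (0->0 ok)
  t14 'x' -> {2}, take 2 (0->2 ok)
  t15 'y' -> {0,1}, take 0 (2->0 ok)
  t16 'y' -> {0,1}, take 0 (0->0 ok)
  t17 'y' -> {0,1}, take 0 (0->0 ok)
  t18 'y' -> {0,1}, take 0 (0->0 ok)
  t19 'x' -> {2}, take 2 (0->2 ok)
  t20 'y' -> {0,1}, take 0 (2->0 ok)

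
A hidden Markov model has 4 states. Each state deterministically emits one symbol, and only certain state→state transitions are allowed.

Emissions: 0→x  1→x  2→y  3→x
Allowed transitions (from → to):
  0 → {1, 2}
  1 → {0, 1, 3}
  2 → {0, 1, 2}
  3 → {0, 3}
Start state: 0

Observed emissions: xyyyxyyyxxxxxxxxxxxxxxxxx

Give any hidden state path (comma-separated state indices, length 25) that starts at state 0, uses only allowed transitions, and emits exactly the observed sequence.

  0: obs=x cand={0,1,3} pick 0 [start]
  1: obs=y cand={2} pick 2 [0->2 ok]
  2: obs=y cand={2} pick 2 [2->2 ok]
  3: obs=y cand={2} pick 2 [2->2 ok]
  4: obs=x cand={0,1,3} pick 0 [2->0 ok]
  5: obs=y cand={2} pick 2 [0->2 ok]
  6: obs=y cand={2} pick 2 [2->2 ok]
  7: obs=y cand={2} pick 2 [2->2 ok]
  8: obs=x cand={0,1,3} pick 0 [2->0 ok]
  9: obs=x cand={0,1,3} pick 1 [0->1 ok]
  10: obs=x cand={0,1,3} pick 1 [1->1 ok]
  11: obs=x cand={0,1,3} pick 1 [1->1 ok]
  12: obs=x cand={0,1,3} pick 1 [1->1 ok]
  13: obs=x cand={0,1,3} pick 1 [1->1 ok]
  14: obs=x cand={0,1,3} pick 0 [1->0 ok]
  15: obs=x cand={0,1,3} pick 1 [0->1 ok]
  16: obs=x cand={0,1,3} pick 3 [1->3 ok]
  17: obs=x cand={0,1,3} pick 3 [3->3 ok]
  18: obs=x cand={0,1,3} pick 3 [3->3 ok]
  19: obs=x cand={0,1,3} pick 0 [3->0 ok]
  20: obs=x cand={0,1,3} pick 1 [0->1 ok]
  21: obs=x cand={0,1,3} pick 1 [1->1 ok]
  22: obs=x cand={0,1,3} pick 3 [1->3 ok]
  23: obs=x cand={0,1,3} pick 3 [3->3 ok]
  24: obs=x cand={0,1,3} pick 0 [3->0 ok]

0,2,2,2,0,2,2,2,0,1,1,1,1,1,0,1,3,3,3,0,1,1,3,3,0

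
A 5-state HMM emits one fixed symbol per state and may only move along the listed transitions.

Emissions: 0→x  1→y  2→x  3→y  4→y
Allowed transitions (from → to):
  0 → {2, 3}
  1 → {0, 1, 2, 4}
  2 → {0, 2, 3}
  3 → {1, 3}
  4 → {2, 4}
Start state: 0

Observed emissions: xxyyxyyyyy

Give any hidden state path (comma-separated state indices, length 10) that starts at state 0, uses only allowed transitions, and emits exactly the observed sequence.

0,2,3,1,0,3,1,1,4,4

  pos 0: x in {0,2}, choose 0; start
  pos 1: x in {0,2}, choose 2; 0->2 ok
  pos 2: y in {1,3,4}, choose 3; 2->3 ok
  pos 3: y in {1,3,4}, choose 1; 3->1 ok
  pos 4: x in {0,2}, choose 0; 1->0 ok
  pos 5: y in {1,3,4}, choose 3; 0->3 ok
  pos 6: y in {1,3,4}, choose 1; 3->1 ok
  pos 7: y in {1,3,4}, choose 1; 1->1 ok
  pos 8: y in {1,3,4}, choose 4; 1->4 ok
  pos 9: y in {1,3,4}, choose 4; 4->4 ok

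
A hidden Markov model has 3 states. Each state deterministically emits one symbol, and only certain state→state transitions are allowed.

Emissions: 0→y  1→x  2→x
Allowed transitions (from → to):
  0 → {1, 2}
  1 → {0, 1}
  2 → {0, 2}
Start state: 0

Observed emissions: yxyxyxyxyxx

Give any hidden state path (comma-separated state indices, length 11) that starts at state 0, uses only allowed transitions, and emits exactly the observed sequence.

  t0 'y' -> {0}, take 0 (start)
  t1 'x' -> {1,2}, take 2 (0->2 ok)
  t2 'y' -> {0}, take 0 (2->0 ok)
  t3 'x' -> {1,2}, take 1 (0->1 ok)
  t4 'y' -> {0}, take 0 (1->0 ok)
  t5 'x' -> {1,2}, take 1 (0->1 ok)
  t6 'y' -> {0}, take 0 (1->0 ok)
  t7 'x' -> {1,2}, take 2 (0->2 ok)
  t8 'y' -> {0}, take 0 (2->0 ok)
  t9 'x' -> {1,2}, take 1 (0->1 ok)
  t10 'x' -> {1,2}, take 1 (1->1 ok)

0,2,0,1,0,1,0,2,0,1,1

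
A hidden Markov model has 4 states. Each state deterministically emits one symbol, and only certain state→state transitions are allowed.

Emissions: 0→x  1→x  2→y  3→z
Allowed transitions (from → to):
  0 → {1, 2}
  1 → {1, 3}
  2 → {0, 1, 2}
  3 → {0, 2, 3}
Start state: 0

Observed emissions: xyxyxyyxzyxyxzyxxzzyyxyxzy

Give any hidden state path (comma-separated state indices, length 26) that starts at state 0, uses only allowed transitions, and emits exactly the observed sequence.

0,2,0,2,0,2,2,1,3,2,0,2,1,3,2,1,1,3,3,2,2,0,2,1,3,2

  t0 'x' -> {0,1}, take 0 (start)
  t1 'y' -> {2}, take 2 (0->2 ok)
  t2 'x' -> {0,1}, take 0 (2->0 ok)
  t3 'y' -> {2}, take 2 (0->2 ok)
  t4 'x' -> {0,1}, take 0 (2->0 ok)
  t5 'y' -> {2}, take 2 (0->2 ok)
  t6 'y' -> {2}, take 2 (2->2 ok)
  t7 'x' -> {0,1}, take 1 (2->1 ok)
  t8 'z' -> {3}, take 3 (1->3 ok)
  t9 'y' -> {2}, take 2 (3->2 ok)
  t10 'x' -> {0,1}, take 0 (2->0 ok)
  t11 'y' -> {2}, take 2 (0->2 ok)
  t12 'x' -> {0,1}, take 1 (2->1 ok)
  t13 'z' -> {3}, take 3 (1->3 ok)
  t14 'y' -> {2}, take 2 (3->2 ok)
  t15 'x' -> {0,1}, take 1 (2->1 ok)
  t16 'x' -> {0,1}, take 1 (1->1 ok)
  t17 'z' -> {3}, take 3 (1->3 ok)
  t18 'z' -> {3}, take 3 (3->3 ok)
  t19 'y' -> {2}, take 2 (3->2 ok)
  t20 'y' -> {2}, take 2 (2->2 ok)
  t21 'x' -> {0,1}, take 0 (2->0 ok)
  t22 'y' -> {2}, take 2 (0->2 ok)
  t23 'x' -> {0,1}, take 1 (2->1 ok)
  t24 'z' -> {3}, take 3 (1->3 ok)
  t25 'y' -> {2}, take 2 (3->2 ok)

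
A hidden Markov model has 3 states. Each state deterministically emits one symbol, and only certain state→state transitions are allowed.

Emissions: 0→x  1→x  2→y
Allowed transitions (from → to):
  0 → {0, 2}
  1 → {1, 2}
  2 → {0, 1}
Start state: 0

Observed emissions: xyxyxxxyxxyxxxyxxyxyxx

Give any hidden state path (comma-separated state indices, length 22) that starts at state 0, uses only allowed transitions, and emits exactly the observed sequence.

  [0] x  {0,1}  => 0  start
  [1] y  {2}  => 2  0->2 ok
  [2] x  {0,1}  => 0  2->0 ok
  [3] y  {2}  => 2  0->2 ok
  [4] x  {0,1}  => 0  2->0 ok
  [5] x  {0,1}  => 0  0->0 ok
  [6] x  {0,1}  => 0  0->0 ok
  [7] y  {2}  => 2  0->2 ok
  [8] x  {0,1}  => 0  2->0 ok
  [9] x  {0,1}  => 0  0->0 ok
  [10] y  {2}  => 2  0->2 ok
  [11] x  {0,1}  => 1  2->1 ok
  [12] x  {0,1}  => 1  1->1 ok
  [13] x  {0,1}  => 1  1->1 ok
  [14] y  {2}  => 2  1->2 ok
  [15] x  {0,1}  => 1  2->1 ok
  [16] x  {0,1}  => 1  1->1 ok
  [17] y  {2}  => 2  1->2 ok
  [18] x  {0,1}  => 1  2->1 ok
  [19] y  {2}  => 2  1->2 ok
  [20] x  {0,1}  => 1  2->1 ok
  [21] x  {0,1}  => 1  1->1 ok

0,2,0,2,0,0,0,2,0,0,2,1,1,1,2,1,1,2,1,2,1,1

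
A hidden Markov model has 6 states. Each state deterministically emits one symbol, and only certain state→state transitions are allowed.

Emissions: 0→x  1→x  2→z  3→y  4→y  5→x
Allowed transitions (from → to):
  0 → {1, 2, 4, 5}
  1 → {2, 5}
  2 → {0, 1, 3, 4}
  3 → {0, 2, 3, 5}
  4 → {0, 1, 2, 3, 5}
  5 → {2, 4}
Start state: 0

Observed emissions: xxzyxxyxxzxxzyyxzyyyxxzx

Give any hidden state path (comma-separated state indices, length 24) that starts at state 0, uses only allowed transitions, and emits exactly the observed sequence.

  pos 0: x in {0,1,5}, choose 0; start
  pos 1: x in {0,1,5}, choose 5; 0->5 ok
  pos 2: z in {2}, choose 2; 5->2 ok
  pos 3: y in {3,4}, choose 4; 2->4 ok
  pos 4: x in {0,1,5}, choose 0; 4->0 ok
  pos 5: x in {0,1,5}, choose 5; 0->5 ok
  pos 6: y in {3,4}, choose 4; 5->4 ok
  pos 7: x in {0,1,5}, choose 1; 4->1 ok
  pos 8: x in {0,1,5}, choose 5; 1->5 ok
  pos 9: z in {2}, choose 2; 5->2 ok
  pos 10: x in {0,1,5}, choose 0; 2->0 ok
  pos 11: x in {0,1,5}, choose 1; 0->1 ok
  pos 12: z in {2}, choose 2; 1->2 ok
  pos 13: y in {3,4}, choose 3; 2->3 ok
  pos 14: y in {3,4}, choose 3; 3->3 ok
  pos 15: x in {0,1,5}, choose 5; 3->5 ok
  pos 16: z in {2}, choose 2; 5->2 ok
  pos 17: y in {3,4}, choose 3; 2->3 ok
  pos 18: y in {3,4}, choose 3; 3->3 ok
  pos 19: y in {3,4}, choose 3; 3->3 ok
  pos 20: x in {0,1,5}, choose 0; 3->0 ok
  pos 21: x in {0,1,5}, choose 5; 0->5 ok
  pos 22: z in {2}, choose 2; 5->2 ok
  pos 23: x in {0,1,5}, choose 1; 2->1 ok

0,5,2,4,0,5,4,1,5,2,0,1,2,3,3,5,2,3,3,3,0,5,2,1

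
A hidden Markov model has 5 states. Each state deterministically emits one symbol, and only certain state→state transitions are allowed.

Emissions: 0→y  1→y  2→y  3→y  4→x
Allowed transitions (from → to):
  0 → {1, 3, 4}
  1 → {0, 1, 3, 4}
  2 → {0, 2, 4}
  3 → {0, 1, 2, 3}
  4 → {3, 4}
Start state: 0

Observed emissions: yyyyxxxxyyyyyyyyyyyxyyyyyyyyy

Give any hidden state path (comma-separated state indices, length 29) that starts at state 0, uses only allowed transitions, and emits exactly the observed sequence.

0,3,2,2,4,4,4,4,3,1,0,1,1,1,0,1,0,1,1,4,3,1,0,1,1,1,1,3,1

  [0] y  {0,1,2,3}  => 0  start
  [1] y  {0,1,2,3}  => 3  0->3 ok
  [2] y  {0,1,2,3}  => 2  3->2 ok
  [3] y  {0,1,2,3}  => 2  2->2 ok
  [4] x  {4}  => 4  2->4 ok
  [5] x  {4}  => 4  4->4 ok
  [6] x  {4}  => 4  4->4 ok
  [7] x  {4}  => 4  4->4 ok
  [8] y  {0,1,2,3}  => 3  4->3 ok
  [9] y  {0,1,2,3}  => 1  3->1 ok
  [10] y  {0,1,2,3}  => 0  1->0 ok
  [11] y  {0,1,2,3}  => 1  0->1 ok
  [12] y  {0,1,2,3}  => 1  1->1 ok
  [13] y  {0,1,2,3}  => 1  1->1 ok
  [14] y  {0,1,2,3}  => 0  1->0 ok
  [15] y  {0,1,2,3}  => 1  0->1 ok
  [16] y  {0,1,2,3}  => 0  1->0 ok
  [17] y  {0,1,2,3}  => 1  0->1 ok
  [18] y  {0,1,2,3}  => 1  1->1 ok
  [19] x  {4}  => 4  1->4 ok
  [20] y  {0,1,2,3}  => 3  4->3 ok
  [21] y  {0,1,2,3}  => 1  3->1 ok
  [22] y  {0,1,2,3}  => 0  1->0 ok
  [23] y  {0,1,2,3}  => 1  0->1 ok
  [24] y  {0,1,2,3}  => 1  1->1 ok
  [25] y  {0,1,2,3}  => 1  1->1 ok
  [26] y  {0,1,2,3}  => 1  1->1 ok
  [27] y  {0,1,2,3}  => 3  1->3 ok
  [28] y  {0,1,2,3}  => 1  3->1 ok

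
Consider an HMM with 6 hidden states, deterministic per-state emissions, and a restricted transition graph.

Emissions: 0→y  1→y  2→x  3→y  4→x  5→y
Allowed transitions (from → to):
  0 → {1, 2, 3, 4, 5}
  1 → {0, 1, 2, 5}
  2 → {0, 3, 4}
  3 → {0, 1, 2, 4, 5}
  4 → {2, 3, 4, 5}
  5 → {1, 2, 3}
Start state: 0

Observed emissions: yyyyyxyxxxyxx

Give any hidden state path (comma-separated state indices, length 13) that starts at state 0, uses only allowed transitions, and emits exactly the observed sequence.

0,3,0,1,5,2,0,2,4,2,3,4,4

  t0 'y' -> {0,1,3,5}, take 0 (start)
  t1 'y' -> {0,1,3,5}, take 3 (0->3 ok)
  t2 'y' -> {0,1,3,5}, take 0 (3->0 ok)
  t3 'y' -> {0,1,3,5}, take 1 (0->1 ok)
  t4 'y' -> {0,1,3,5}, take 5 (1->5 ok)
  t5 'x' -> {2,4}, take 2 (5->2 ok)
  t6 'y' -> {0,1,3,5}, take 0 (2->0 ok)
  t7 'x' -> {2,4}, take 2 (0->2 ok)
  t8 'x' -> {2,4}, take 4 (2->4 ok)
  t9 'x' -> {2,4}, take 2 (4->2 ok)
  t10 'y' -> {0,1,3,5}, take 3 (2->3 ok)
  t11 'x' -> {2,4}, take 4 (3->4 ok)
  t12 'x' -> {2,4}, take 4 (4->4 ok)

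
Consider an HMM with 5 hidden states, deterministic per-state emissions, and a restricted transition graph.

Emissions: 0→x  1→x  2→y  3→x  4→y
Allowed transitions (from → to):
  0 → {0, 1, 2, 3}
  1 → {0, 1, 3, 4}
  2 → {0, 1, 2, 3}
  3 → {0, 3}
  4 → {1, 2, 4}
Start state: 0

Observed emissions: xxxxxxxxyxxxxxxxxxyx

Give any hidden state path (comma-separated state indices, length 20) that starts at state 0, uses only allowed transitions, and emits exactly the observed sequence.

0,3,0,3,0,3,3,0,2,3,3,3,0,3,3,0,0,0,2,3

  pos 0: x in {0,1,3}, choose 0; start
  pos 1: x in {0,1,3}, choose 3; 0->3 ok
  pos 2: x in {0,1,3}, choose 0; 3->0 ok
  pos 3: x in {0,1,3}, choose 3; 0->3 ok
  pos 4: x in {0,1,3}, choose 0; 3->0 ok
  pos 5: x in {0,1,3}, choose 3; 0->3 ok
  pos 6: x in {0,1,3}, choose 3; 3->3 ok
  pos 7: x in {0,1,3}, choose 0; 3->0 ok
  pos 8: y in {2,4}, choose 2; 0->2 ok
  pos 9: x in {0,1,3}, choose 3; 2->3 ok
  pos 10: x in {0,1,3}, choose 3; 3->3 ok
  pos 11: x in {0,1,3}, choose 3; 3->3 ok
  pos 12: x in {0,1,3}, choose 0; 3->0 ok
  pos 13: x in {0,1,3}, choose 3; 0->3 ok
  pos 14: x in {0,1,3}, choose 3; 3->3 ok
  pos 15: x in {0,1,3}, choose 0; 3->0 ok
  pos 16: x in {0,1,3}, choose 0; 0->0 ok
  pos 17: x in {0,1,3}, choose 0; 0->0 ok
  pos 18: y in {2,4}, choose 2; 0->2 ok
  pos 19: x in {0,1,3}, choose 3; 2->3 ok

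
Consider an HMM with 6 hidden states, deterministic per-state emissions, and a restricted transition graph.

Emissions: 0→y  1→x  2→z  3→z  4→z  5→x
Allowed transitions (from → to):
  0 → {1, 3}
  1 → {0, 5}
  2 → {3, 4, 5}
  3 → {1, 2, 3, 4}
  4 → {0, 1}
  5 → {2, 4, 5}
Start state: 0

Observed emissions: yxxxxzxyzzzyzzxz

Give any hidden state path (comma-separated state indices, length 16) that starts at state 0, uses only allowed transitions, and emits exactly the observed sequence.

0,1,5,5,5,4,1,0,3,2,4,0,3,2,5,4

  pos 0: y in {0}, choose 0; start
  pos 1: x in {1,5}, choose 1; 0->1 ok
  pos 2: x in {1,5}, choose 5; 1->5 ok
  pos 3: x in {1,5}, choose 5; 5->5 ok
  pos 4: x in {1,5}, choose 5; 5->5 ok
  pos 5: z in {2,3,4}, choose 4; 5->4 ok
  pos 6: x in {1,5}, choose 1; 4->1 ok
  pos 7: y in {0}, choose 0; 1->0 ok
  pos 8: z in {2,3,4}, choose 3; 0->3 ok
  pos 9: z in {2,3,4}, choose 2; 3->2 ok
  pos 10: z in {2,3,4}, choose 4; 2->4 ok
  pos 11: y in {0}, choose 0; 4->0 ok
  pos 12: z in {2,3,4}, choose 3; 0->3 ok
  pos 13: z in {2,3,4}, choose 2; 3->2 ok
  pos 14: x in {1,5}, choose 5; 2->5 ok
  pos 15: z in {2,3,4}, choose 4; 5->4 ok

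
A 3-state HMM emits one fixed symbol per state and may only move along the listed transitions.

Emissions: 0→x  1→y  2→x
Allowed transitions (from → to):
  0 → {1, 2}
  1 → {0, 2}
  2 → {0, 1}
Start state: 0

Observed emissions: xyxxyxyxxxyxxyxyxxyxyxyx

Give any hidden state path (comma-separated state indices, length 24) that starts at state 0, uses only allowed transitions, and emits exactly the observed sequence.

0,1,0,2,1,0,1,2,0,2,1,2,0,1,2,1,0,2,1,2,1,0,1,0

  [0] x  {0,2}  => 0  start
  [1] y  {1}  => 1  0->1 ok
  [2] x  {0,2}  => 0  1->0 ok
  [3] x  {0,2}  => 2  0->2 ok
  [4] y  {1}  => 1  2->1 ok
  [5] x  {0,2}  => 0  1->0 ok
  [6] y  {1}  => 1  0->1 ok
  [7] x  {0,2}  => 2  1->2 ok
  [8] x  {0,2}  => 0  2->0 ok
  [9] x  {0,2}  => 2  0->2 ok
  [10] y  {1}  => 1  2->1 ok
  [11] x  {0,2}  => 2  1->2 ok
  [12] x  {0,2}  => 0  2->0 ok
  [13] y  {1}  => 1  0->1 ok
  [14] x  {0,2}  => 2  1->2 ok
  [15] y  {1}  => 1  2->1 ok
  [16] x  {0,2}  => 0  1->0 ok
  [17] x  {0,2}  => 2  0->2 ok
  [18] y  {1}  => 1  2->1 ok
  [19] x  {0,2}  => 2  1->2 ok
  [20] y  {1}  => 1  2->1 ok
  [21] x  {0,2}  => 0  1->0 ok
  [22] y  {1}  => 1  0->1 ok
  [23] x  {0,2}  => 0  1->0 ok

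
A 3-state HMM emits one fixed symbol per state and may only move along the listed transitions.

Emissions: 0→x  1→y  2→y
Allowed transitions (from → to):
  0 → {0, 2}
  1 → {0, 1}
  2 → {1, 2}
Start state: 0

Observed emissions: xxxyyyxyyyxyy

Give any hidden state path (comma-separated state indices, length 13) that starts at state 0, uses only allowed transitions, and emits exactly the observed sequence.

0,0,0,2,2,1,0,2,1,1,0,2,2

  pos 0: x in {0}, choose 0; start
  pos 1: x in {0}, choose 0; 0->0 ok
  pos 2: x in {0}, choose 0; 0->0 ok
  pos 3: y in {1,2}, choose 2; 0->2 ok
  pos 4: y in {1,2}, choose 2; 2->2 ok
  pos 5: y in {1,2}, choose 1; 2->1 ok
  pos 6: x in {0}, choose 0; 1->0 ok
  pos 7: y in {1,2}, choose 2; 0->2 ok
  pos 8: y in {1,2}, choose 1; 2->1 ok
  pos 9: y in {1,2}, choose 1; 1->1 ok
  pos 10: x in {0}, choose 0; 1->0 ok
  pos 11: y in {1,2}, choose 2; 0->2 ok
  pos 12: y in {1,2}, choose 2; 2->2 ok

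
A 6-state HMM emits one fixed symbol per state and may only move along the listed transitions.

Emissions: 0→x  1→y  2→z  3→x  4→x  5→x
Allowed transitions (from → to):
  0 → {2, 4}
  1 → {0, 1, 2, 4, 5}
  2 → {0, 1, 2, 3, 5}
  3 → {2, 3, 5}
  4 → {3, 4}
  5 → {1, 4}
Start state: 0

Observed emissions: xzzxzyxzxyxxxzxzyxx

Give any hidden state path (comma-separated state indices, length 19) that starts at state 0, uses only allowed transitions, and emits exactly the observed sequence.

  0: obs=x cand={0,3,4,5} pick 0 [start]
  1: obs=z cand={2} pick 2 [0->2 ok]
  2: obs=z cand={2} pick 2 [2->2 ok]
  3: obs=x cand={0,3,4,5} pick 3 [2->3 ok]
  4: obs=z cand={2} pick 2 [3->2 ok]
  5: obs=y cand={1} pick 1 [2->1 ok]
  6: obs=x cand={0,3,4,5} pick 0 [1->0 ok]
  7: obs=z cand={2} pick 2 [0->2 ok]
  8: obs=x cand={0,3,4,5} pick 5 [2->5 ok]
  9: obs=y cand={1} pick 1 [5->1 ok]
  10: obs=x cand={0,3,4,5} pick 0 [1->0 ok]
  11: obs=x cand={0,3,4,5} pick 4 [0->4 ok]
  12: obs=x cand={0,3,4,5} pick 3 [4->3 ok]
  13: obs=z cand={2} pick 2 [3->2 ok]
  14: obs=x cand={0,3,4,5} pick 3 [2->3 ok]
  15: obs=z cand={2} pick 2 [3->2 ok]
  16: obs=y cand={1} pick 1 [2->1 ok]
  17: obs=x cand={0,3,4,5} pick 0 [1->0 ok]
  18: obs=x cand={0,3,4,5} pick 4 [0->4 ok]

0,2,2,3,2,1,0,2,5,1,0,4,3,2,3,2,1,0,4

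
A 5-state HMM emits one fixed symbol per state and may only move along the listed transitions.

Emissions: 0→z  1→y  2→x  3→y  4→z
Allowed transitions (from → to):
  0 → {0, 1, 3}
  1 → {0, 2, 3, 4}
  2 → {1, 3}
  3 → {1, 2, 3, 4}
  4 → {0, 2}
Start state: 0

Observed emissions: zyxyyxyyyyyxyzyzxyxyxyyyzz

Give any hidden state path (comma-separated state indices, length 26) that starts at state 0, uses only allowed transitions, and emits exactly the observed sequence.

  [0] z  {0,4}  => 0  start
  [1] y  {1,3}  => 3  0->3 ok
  [2] x  {2}  => 2  3->2 ok
  [3] y  {1,3}  => 3  2->3 ok
  [4] y  {1,3}  => 1  3->1 ok
  [5] x  {2}  => 2  1->2 ok
  [6] y  {1,3}  => 1  2->1 ok
  [7] y  {1,3}  => 3  1->3 ok
  [8] y  {1,3}  => 3  3->3 ok
  [9] y  {1,3}  => 1  3->1 ok
  [10] y  {1,3}  => 3  1->3 ok
  [11] x  {2}  => 2  3->2 ok
  [12] y  {1,3}  => 1  2->1 ok
  [13] z  {0,4}  => 0  1->0 ok
  [14] y  {1,3}  => 3  0->3 ok
  [15] z  {0,4}  => 4  3->4 ok
  [16] x  {2}  => 2  4->2 ok
  [17] y  {1,3}  => 3  2->3 ok
  [18] x  {2}  => 2  3->2 ok
  [19] y  {1,3}  => 1  2->1 ok
  [20] x  {2}  => 2  1->2 ok
  [21] y  {1,3}  => 3  2->3 ok
  [22] y  {1,3}  => 3  3->3 ok
  [23] y  {1,3}  => 1  3->1 ok
  [24] z  {0,4}  => 4  1->4 ok
  [25] z  {0,4}  => 0  4->0 ok

0,3,2,3,1,2,1,3,3,1,3,2,1,0,3,4,2,3,2,1,2,3,3,1,4,0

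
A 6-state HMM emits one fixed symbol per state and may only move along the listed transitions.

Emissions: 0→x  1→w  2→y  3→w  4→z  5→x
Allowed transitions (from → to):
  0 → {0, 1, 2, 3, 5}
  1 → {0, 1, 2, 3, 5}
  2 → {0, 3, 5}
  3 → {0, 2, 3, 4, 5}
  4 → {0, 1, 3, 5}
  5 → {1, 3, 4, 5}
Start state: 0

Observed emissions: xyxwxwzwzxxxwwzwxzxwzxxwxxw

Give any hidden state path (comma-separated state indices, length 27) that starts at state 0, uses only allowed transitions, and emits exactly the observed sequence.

  t0 'x' -> {0,5}, take 0 (start)
  t1 'y' -> {2}, take 2 (0->2 ok)
  t2 'x' -> {0,5}, take 0 (2->0 ok)
  t3 'w' -> {1,3}, take 1 (0->1 ok)
  t4 'x' -> {0,5}, take 5 (1->5 ok)
  t5 'w' -> {1,3}, take 3 (5->3 ok)
  t6 'z' -> {4}, take 4 (3->4 ok)
  t7 'w' -> {1,3}, take 3 (4->3 ok)
  t8 'z' -> {4}, take 4 (3->4 ok)
  t9 'x' -> {0,5}, take 0 (4->0 ok)
  t10 'x' -> {0,5}, take 5 (0->5 ok)
  t11 'x' -> {0,5}, take 5 (5->5 ok)
  t12 'w' -> {1,3}, take 3 (5->3 ok)
  t13 'w' -> {1,3}, take 3 (3->3 ok)
  t14 'z' -> {4}, take 4 (3->4 ok)
  t15 'w' -> {1,3}, take 1 (4->1 ok)
  t16 'x' -> {0,5}, take 5 (1->5 ok)
  t17 'z' -> {4}, take 4 (5->4 ok)
  t18 'x' -> {0,5}, take 0 (4->0 ok)
  t19 'w' -> {1,3}, take 3 (0->3 ok)
  t20 'z' -> {4}, take 4 (3->4 ok)
  t21 'x' -> {0,5}, take 5 (4->5 ok)
  t22 'x' -> {0,5}, take 5 (5->5 ok)
  t23 'w' -> {1,3}, take 3 (5->3 ok)
  t24 'x' -> {0,5}, take 0 (3->0 ok)
  t25 'x' -> {0,5}, take 5 (0->5 ok)
  t26 'w' -> {1,3}, take 1 (5->1 ok)

0,2,0,1,5,3,4,3,4,0,5,5,3,3,4,1,5,4,0,3,4,5,5,3,0,5,1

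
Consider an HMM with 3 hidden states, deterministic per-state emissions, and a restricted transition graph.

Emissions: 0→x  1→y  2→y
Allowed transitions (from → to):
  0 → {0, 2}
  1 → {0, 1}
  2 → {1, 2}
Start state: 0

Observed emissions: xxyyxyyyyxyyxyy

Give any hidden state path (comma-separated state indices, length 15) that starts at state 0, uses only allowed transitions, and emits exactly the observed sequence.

0,0,2,1,0,2,2,2,1,0,2,1,0,2,1

  pos 0: x in {0}, choose 0; start
  pos 1: x in {0}, choose 0; 0->0 ok
  pos 2: y in {1,2}, choose 2; 0->2 ok
  pos 3: y in {1,2}, choose 1; 2->1 ok
  pos 4: x in {0}, choose 0; 1->0 ok
  pos 5: y in {1,2}, choose 2; 0->2 ok
  pos 6: y in {1,2}, choose 2; 2->2 ok
  pos 7: y in {1,2}, choose 2; 2->2 ok
  pos 8: y in {1,2}, choose 1; 2->1 ok
  pos 9: x in {0}, choose 0; 1->0 ok
  pos 10: y in {1,2}, choose 2; 0->2 ok
  pos 11: y in {1,2}, choose 1; 2->1 ok
  pos 12: x in {0}, choose 0; 1->0 ok
  pos 13: y in {1,2}, choose 2; 0->2 ok
  pos 14: y in {1,2}, choose 1; 2->1 ok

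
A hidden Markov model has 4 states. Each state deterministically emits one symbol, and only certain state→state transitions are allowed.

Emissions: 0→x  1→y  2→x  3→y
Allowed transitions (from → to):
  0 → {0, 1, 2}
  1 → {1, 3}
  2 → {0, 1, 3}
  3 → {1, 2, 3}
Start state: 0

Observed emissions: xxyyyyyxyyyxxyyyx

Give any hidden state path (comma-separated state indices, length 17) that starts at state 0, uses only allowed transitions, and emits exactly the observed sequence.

0,0,1,3,1,3,3,2,3,3,3,2,0,1,3,3,2

  0: obs=x cand={0,2} pick 0 [start]
  1: obs=x cand={0,2} pick 0 [0->0 ok]
  2: obs=y cand={1,3} pick 1 [0->1 ok]
  3: obs=y cand={1,3} pick 3 [1->3 ok]
  4: obs=y cand={1,3} pick 1 [3->1 ok]
  5: obs=y cand={1,3} pick 3 [1->3 ok]
  6: obs=y cand={1,3} pick 3 [3->3 ok]
  7: obs=x cand={0,2} pick 2 [3->2 ok]
  8: obs=y cand={1,3} pick 3 [2->3 ok]
  9: obs=y cand={1,3} pick 3 [3->3 ok]
  10: obs=y cand={1,3} pick 3 [3->3 ok]
  11: obs=x cand={0,2} pick 2 [3->2 ok]
  12: obs=x cand={0,2} pick 0 [2->0 ok]
  13: obs=y cand={1,3} pick 1 [0->1 ok]
  14: obs=y cand={1,3} pick 3 [1->3 ok]
  15: obs=y cand={1,3} pick 3 [3->3 ok]
  16: obs=x cand={0,2} pick 2 [3->2 ok]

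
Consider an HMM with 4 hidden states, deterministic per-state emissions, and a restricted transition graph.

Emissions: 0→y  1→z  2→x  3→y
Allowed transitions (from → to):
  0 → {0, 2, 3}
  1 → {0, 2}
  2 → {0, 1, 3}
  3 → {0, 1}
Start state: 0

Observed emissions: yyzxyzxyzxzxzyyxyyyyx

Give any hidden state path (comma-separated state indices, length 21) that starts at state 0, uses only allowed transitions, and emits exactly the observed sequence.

  t0 'y' -> {0,3}, take 0 (start)
  t1 'y' -> {0,3}, take 3 (0->3 ok)
  t2 'z' -> {1}, take 1 (3->1 ok)
  t3 'x' -> {2}, take 2 (1->2 ok)
  t4 'y' -> {0,3}, take 3 (2->3 ok)
  t5 'z' -> {1}, take 1 (3->1 ok)
  t6 'x' -> {2}, take 2 (1->2 ok)
  t7 'y' -> {0,3}, take 3 (2->3 ok)
  t8 'z' -> {1}, take 1 (3->1 ok)
  t9 'x' -> {2}, take 2 (1->2 ok)
  t10 'z' -> {1}, take 1 (2->1 ok)
  t11 'x' -> {2}, take 2 (1->2 ok)
  t12 'z' -> {1}, take 1 (2->1 ok)
  t13 'y' -> {0,3}, take 0 (1->0 ok)
  t14 'y' -> {0,3}, take 0 (0->0 ok)
  t15 'x' -> {2}, take 2 (0->2 ok)
  t16 'y' -> {0,3}, take 0 (2->0 ok)
  t17 'y' -> {0,3}, take 3 (0->3 ok)
  t18 'y' -> {0,3}, take 0 (3->0 ok)
  t19 'y' -> {0,3}, take 0 (0->0 ok)
  t20 'x' -> {2}, take 2 (0->2 ok)

0,3,1,2,3,1,2,3,1,2,1,2,1,0,0,2,0,3,0,0,2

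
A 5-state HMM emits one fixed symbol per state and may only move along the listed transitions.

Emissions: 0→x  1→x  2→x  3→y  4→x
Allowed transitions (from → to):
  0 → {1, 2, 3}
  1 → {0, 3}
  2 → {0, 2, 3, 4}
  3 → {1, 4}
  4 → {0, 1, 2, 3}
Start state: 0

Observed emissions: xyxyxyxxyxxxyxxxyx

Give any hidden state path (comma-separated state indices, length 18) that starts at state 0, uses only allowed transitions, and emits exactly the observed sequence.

  t0 'x' -> {0,1,2,4}, take 0 (start)
  t1 'y' -> {3}, take 3 (0->3 ok)
  t2 'x' -> {0,1,2,4}, take 4 (3->4 ok)
  t3 'y' -> {3}, take 3 (4->3 ok)
  t4 'x' -> {0,1,2,4}, take 4 (3->4 ok)
  t5 'y' -> {3}, take 3 (4->3 ok)
  t6 'x' -> {0,1,2,4}, take 1 (3->1 ok)
  t7 'x' -> {0,1,2,4}, take 0 (1->0 ok)
  t8 'y' -> {3}, take 3 (0->3 ok)
  t9 'x' -> {0,1,2,4}, take 4 (3->4 ok)
  t10 'x' -> {0,1,2,4}, take 0 (4->0 ok)
  t11 'x' -> {0,1,2,4}, take 1 (0->1 ok)
  t12 'y' -> {3}, take 3 (1->3 ok)
  t13 'x' -> {0,1,2,4}, take 4 (3->4 ok)
  t14 'x' -> {0,1,2,4}, take 0 (4->0 ok)
  t15 'x' -> {0,1,2,4}, take 2 (0->2 ok)
  t16 'y' -> {3}, take 3 (2->3 ok)
  t17 'x' -> {0,1,2,4}, take 1 (3->1 ok)

0,3,4,3,4,3,1,0,3,4,0,1,3,4,0,2,3,1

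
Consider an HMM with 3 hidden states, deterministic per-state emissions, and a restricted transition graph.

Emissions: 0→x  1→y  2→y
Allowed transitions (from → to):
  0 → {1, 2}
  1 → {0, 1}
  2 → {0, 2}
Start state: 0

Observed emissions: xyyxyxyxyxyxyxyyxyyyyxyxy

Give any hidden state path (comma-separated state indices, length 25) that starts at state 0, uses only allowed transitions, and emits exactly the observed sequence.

0,1,1,0,1,0,2,0,2,0,1,0,2,0,2,2,0,1,1,1,1,0,2,0,1

  0: obs=x cand={0} pick 0 [start]
  1: obs=y cand={1,2} pick 1 [0->1 ok]
  2: obs=y cand={1,2} pick 1 [1->1 ok]
  3: obs=x cand={0} pick 0 [1->0 ok]
  4: obs=y cand={1,2} pick 1 [0->1 ok]
  5: obs=x cand={0} pick 0 [1->0 ok]
  6: obs=y cand={1,2} pick 2 [0->2 ok]
  7: obs=x cand={0} pick 0 [2->0 ok]
  8: obs=y cand={1,2} pick 2 [0->2 ok]
  9: obs=x cand={0} pick 0 [2->0 ok]
  10: obs=y cand={1,2} pick 1 [0->1 ok]
  11: obs=x cand={0} pick 0 [1->0 ok]
  12: obs=y cand={1,2} pick 2 [0->2 ok]
  13: obs=x cand={0} pick 0 [2->0 ok]
  14: obs=y cand={1,2} pick 2 [0->2 ok]
  15: obs=y cand={1,2} pick 2 [2->2 ok]
  16: obs=x cand={0} pick 0 [2->0 ok]
  17: obs=y cand={1,2} pick 1 [0->1 ok]
  18: obs=y cand={1,2} pick 1 [1->1 ok]
  19: obs=y cand={1,2} pick 1 [1->1 ok]
  20: obs=y cand={1,2} pick 1 [1->1 ok]
  21: obs=x cand={0} pick 0 [1->0 ok]
  22: obs=y cand={1,2} pick 2 [0->2 ok]
  23: obs=x cand={0} pick 0 [2->0 ok]
  24: obs=y cand={1,2} pick 1 [0->1 ok]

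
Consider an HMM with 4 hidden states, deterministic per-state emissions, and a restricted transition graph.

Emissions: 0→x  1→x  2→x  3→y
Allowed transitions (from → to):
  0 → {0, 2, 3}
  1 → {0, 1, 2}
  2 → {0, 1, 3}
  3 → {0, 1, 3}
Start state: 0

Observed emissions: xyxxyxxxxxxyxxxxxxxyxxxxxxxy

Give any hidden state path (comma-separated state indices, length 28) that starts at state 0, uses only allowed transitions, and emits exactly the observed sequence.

  [0] x  {0,1,2}  => 0  start
  [1] y  {3}  => 3  0->3 ok
  [2] x  {0,1,2}  => 1  3->1 ok
  [3] x  {0,1,2}  => 2  1->2 ok
  [4] y  {3}  => 3  2->3 ok
  [5] x  {0,1,2}  => 1  3->1 ok
  [6] x  {0,1,2}  => 1  1->1 ok
  [7] x  {0,1,2}  => 1  1->1 ok
  [8] x  {0,1,2}  => 0  1->0 ok
  [9] x  {0,1,2}  => 0  0->0 ok
  [10] x  {0,1,2}  => 0  0->0 ok
  [11] y  {3}  => 3  0->3 ok
  [12] x  {0,1,2}  => 1  3->1 ok
  [13] x  {0,1,2}  => 1  1->1 ok
  [14] x  {0,1,2}  => 0  1->0 ok
  [15] x  {0,1,2}  => 2  0->2 ok
  [16] x  {0,1,2}  => 1  2->1 ok
  [17] x  {0,1,2}  => 1  1->1 ok
  [18] x  {0,1,2}  => 0  1->0 ok
  [19] y  {3}  => 3  0->3 ok
  [20] x  {0,1,2}  => 1  3->1 ok
  [21] x  {0,1,2}  => 0  1->0 ok
  [22] x  {0,1,2}  => 0  0->0 ok
  [23] x  {0,1,2}  => 2  0->2 ok
  [24] x  {0,1,2}  => 1  2->1 ok
  [25] x  {0,1,2}  => 1  1->1 ok
  [26] x  {0,1,2}  => 2  1->2 ok
  [27] y  {3}  => 3  2->3 ok

0,3,1,2,3,1,1,1,0,0,0,3,1,1,0,2,1,1,0,3,1,0,0,2,1,1,2,3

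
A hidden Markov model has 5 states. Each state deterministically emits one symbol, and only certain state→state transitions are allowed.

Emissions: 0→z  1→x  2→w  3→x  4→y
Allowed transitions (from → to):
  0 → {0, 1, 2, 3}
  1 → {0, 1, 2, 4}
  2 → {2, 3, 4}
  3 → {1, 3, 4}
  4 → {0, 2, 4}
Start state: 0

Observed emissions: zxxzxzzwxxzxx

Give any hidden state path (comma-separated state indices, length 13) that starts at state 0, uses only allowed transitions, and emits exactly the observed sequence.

0,1,1,0,1,0,0,2,3,1,0,3,1

  pos 0: z in {0}, choose 0; start
  pos 1: x in {1,3}, choose 1; 0->1 ok
  pos 2: x in {1,3}, choose 1; 1->1 ok
  pos 3: z in {0}, choose 0; 1->0 ok
  pos 4: x in {1,3}, choose 1; 0->1 ok
  pos 5: z in {0}, choose 0; 1->0 ok
  pos 6: z in {0}, choose 0; 0->0 ok
  pos 7: w in {2}, choose 2; 0->2 ok
  pos 8: x in {1,3}, choose 3; 2->3 ok
  pos 9: x in {1,3}, choose 1; 3->1 ok
  pos 10: z in {0}, choose 0; 1->0 ok
  pos 11: x in {1,3}, choose 3; 0->3 ok
  pos 12: x in {1,3}, choose 1; 3->1 ok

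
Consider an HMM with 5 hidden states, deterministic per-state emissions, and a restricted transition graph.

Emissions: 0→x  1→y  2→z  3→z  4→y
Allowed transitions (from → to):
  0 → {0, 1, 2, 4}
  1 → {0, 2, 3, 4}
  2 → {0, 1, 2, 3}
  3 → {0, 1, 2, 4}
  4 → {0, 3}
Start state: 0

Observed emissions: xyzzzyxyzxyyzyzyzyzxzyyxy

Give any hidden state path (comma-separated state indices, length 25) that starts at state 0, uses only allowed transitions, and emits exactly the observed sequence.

  0: obs=x cand={0} pick 0 [start]
  1: obs=y cand={1,4} pick 4 [0->4 ok]
  2: obs=z cand={2,3} pick 3 [4->3 ok]
  3: obs=z cand={2,3} pick 2 [3->2 ok]
  4: obs=z cand={2,3} pick 3 [2->3 ok]
  5: obs=y cand={1,4} pick 1 [3->1 ok]
  6: obs=x cand={0} pick 0 [1->0 ok]
  7: obs=y cand={1,4} pick 1 [0->1 ok]
  8: obs=z cand={2,3} pick 2 [1->2 ok]
  9: obs=x cand={0} pick 0 [2->0 ok]
  10: obs=y cand={1,4} pick 1 [0->1 ok]
  11: obs=y cand={1,4} pick 4 [1->4 ok]
  12: obs=z cand={2,3} pick 3 [4->3 ok]
  13: obs=y cand={1,4} pick 1 [3->1 ok]
  14: obs=z cand={2,3} pick 2 [1->2 ok]
  15: obs=y cand={1,4} pick 1 [2->1 ok]
  16: obs=z cand={2,3} pick 2 [1->2 ok]
  17: obs=y cand={1,4} pick 1 [2->1 ok]
  18: obs=z cand={2,3} pick 2 [1->2 ok]
  19: obs=x cand={0} pick 0 [2->0 ok]
  20: obs=z cand={2,3} pick 2 [0->2 ok]
  21: obs=y cand={1,4} pick 1 [2->1 ok]
  22: obs=y cand={1,4} pick 4 [1->4 ok]
  23: obs=x cand={0} pick 0 [4->0 ok]
  24: obs=y cand={1,4} pick 1 [0->1 ok]

0,4,3,2,3,1,0,1,2,0,1,4,3,1,2,1,2,1,2,0,2,1,4,0,1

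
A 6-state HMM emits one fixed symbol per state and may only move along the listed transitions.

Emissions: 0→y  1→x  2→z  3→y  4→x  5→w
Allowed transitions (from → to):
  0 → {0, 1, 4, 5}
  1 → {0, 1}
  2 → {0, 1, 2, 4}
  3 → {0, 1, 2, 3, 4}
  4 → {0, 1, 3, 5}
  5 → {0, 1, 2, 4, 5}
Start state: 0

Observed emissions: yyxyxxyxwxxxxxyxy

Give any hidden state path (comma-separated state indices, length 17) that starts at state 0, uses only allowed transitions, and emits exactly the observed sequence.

0,0,4,3,1,1,0,4,5,1,1,1,1,1,0,1,0

  [0] y  {0,3}  => 0  start
  [1] y  {0,3}  => 0  0->0 ok
  [2] x  {1,4}  => 4  0->4 ok
  [3] y  {0,3}  => 3  4->3 ok
  [4] x  {1,4}  => 1  3->1 ok
  [5] x  {1,4}  => 1  1->1 ok
  [6] y  {0,3}  => 0  1->0 ok
  [7] x  {1,4}  => 4  0->4 ok
  [8] w  {5}  => 5  4->5 ok
  [9] x  {1,4}  => 1  5->1 ok
  [10] x  {1,4}  => 1  1->1 ok
  [11] x  {1,4}  => 1  1->1 ok
  [12] x  {1,4}  => 1  1->1 ok
  [13] x  {1,4}  => 1  1->1 ok
  [14] y  {0,3}  => 0  1->0 ok
  [15] x  {1,4}  => 1  0->1 ok
  [16] y  {0,3}  => 0  1->0 ok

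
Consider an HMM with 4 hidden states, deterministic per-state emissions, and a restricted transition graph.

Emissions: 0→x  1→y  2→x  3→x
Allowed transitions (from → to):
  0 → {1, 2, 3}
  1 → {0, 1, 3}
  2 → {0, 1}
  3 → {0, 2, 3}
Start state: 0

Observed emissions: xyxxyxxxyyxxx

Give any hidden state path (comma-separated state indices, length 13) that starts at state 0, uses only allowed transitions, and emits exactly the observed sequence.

0,1,3,2,1,0,3,2,1,1,3,0,2

  pos 0: x in {0,2,3}, choose 0; start
  pos 1: y in {1}, choose 1; 0->1 ok
  pos 2: x in {0,2,3}, choose 3; 1->3 ok
  pos 3: x in {0,2,3}, choose 2; 3->2 ok
  pos 4: y in {1}, choose 1; 2->1 ok
  pos 5: x in {0,2,3}, choose 0; 1->0 ok
  pos 6: x in {0,2,3}, choose 3; 0->3 ok
  pos 7: x in {0,2,3}, choose 2; 3->2 ok
  pos 8: y in {1}, choose 1; 2->1 ok
  pos 9: y in {1}, choose 1; 1->1 ok
  pos 10: x in {0,2,3}, choose 3; 1->3 ok
  pos 11: x in {0,2,3}, choose 0; 3->0 ok
  pos 12: x in {0,2,3}, choose 2; 0->2 ok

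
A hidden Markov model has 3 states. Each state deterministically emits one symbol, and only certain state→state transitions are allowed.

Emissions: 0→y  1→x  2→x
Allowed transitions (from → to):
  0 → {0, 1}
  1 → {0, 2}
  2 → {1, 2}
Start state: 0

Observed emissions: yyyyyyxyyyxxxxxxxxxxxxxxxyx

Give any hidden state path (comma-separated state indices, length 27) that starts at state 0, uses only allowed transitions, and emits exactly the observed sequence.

0,0,0,0,0,0,1,0,0,0,1,2,1,2,2,2,2,1,2,1,2,2,1,2,1,0,1

  [0] y  {0}  => 0  start
  [1] y  {0}  => 0  0->0 ok
  [2] y  {0}  => 0  0->0 ok
  [3] y  {0}  => 0  0->0 ok
  [4] y  {0}  => 0  0->0 ok
  [5] y  {0}  => 0  0->0 ok
  [6] x  {1,2}  => 1  0->1 ok
  [7] y  {0}  => 0  1->0 ok
  [8] y  {0}  => 0  0->0 ok
  [9] y  {0}  => 0  0->0 ok
  [10] x  {1,2}  => 1  0->1 ok
  [11] x  {1,2}  => 2  1->2 ok
  [12] x  {1,2}  => 1  2->1 ok
  [13] x  {1,2}  => 2  1->2 ok
  [14] x  {1,2}  => 2  2->2 ok
  [15] x  {1,2}  => 2  2->2 ok
  [16] x  {1,2}  => 2  2->2 ok
  [17] x  {1,2}  => 1  2->1 ok
  [18] x  {1,2}  => 2  1->2 ok
  [19] x  {1,2}  => 1  2->1 ok
  [20] x  {1,2}  => 2  1->2 ok
  [21] x  {1,2}  => 2  2->2 ok
  [22] x  {1,2}  => 1  2->1 ok
  [23] x  {1,2}  => 2  1->2 ok
  [24] x  {1,2}  => 1  2->1 ok
  [25] y  {0}  => 0  1->0 ok
  [26] x  {1,2}  => 1  0->1 ok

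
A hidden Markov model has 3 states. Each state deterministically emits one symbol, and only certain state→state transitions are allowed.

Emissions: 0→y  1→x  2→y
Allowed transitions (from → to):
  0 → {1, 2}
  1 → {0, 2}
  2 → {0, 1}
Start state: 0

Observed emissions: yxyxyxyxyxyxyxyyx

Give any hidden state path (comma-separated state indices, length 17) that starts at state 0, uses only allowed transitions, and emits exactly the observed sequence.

  [0] y  {0,2}  => 0  start
  [1] x  {1}  => 1  0->1 ok
  [2] y  {0,2}  => 0  1->0 ok
  [3] x  {1}  => 1  0->1 ok
  [4] y  {0,2}  => 2  1->2 ok
  [5] x  {1}  => 1  2->1 ok
  [6] y  {0,2}  => 0  1->0 ok
  [7] x  {1}  => 1  0->1 ok
  [8] y  {0,2}  => 0  1->0 ok
  [9] x  {1}  => 1  0->1 ok
  [10] y  {0,2}  => 2  1->2 ok
  [11] x  {1}  => 1  2->1 ok
  [12] y  {0,2}  => 2  1->2 ok
  [13] x  {1}  => 1  2->1 ok
  [14] y  {0,2}  => 0  1->0 ok
  [15] y  {0,2}  => 2  0->2 ok
  [16] x  {1}  => 1  2->1 ok

0,1,0,1,2,1,0,1,0,1,2,1,2,1,0,2,1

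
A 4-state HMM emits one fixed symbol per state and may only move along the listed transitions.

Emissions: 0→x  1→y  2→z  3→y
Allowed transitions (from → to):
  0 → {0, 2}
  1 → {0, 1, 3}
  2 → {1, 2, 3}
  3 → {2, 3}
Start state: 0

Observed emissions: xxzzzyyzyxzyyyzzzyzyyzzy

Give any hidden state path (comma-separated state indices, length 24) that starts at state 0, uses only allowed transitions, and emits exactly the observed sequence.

  [0] x  {0}  => 0  start
  [1] x  {0}  => 0  0->0 ok
  [2] z  {2}  => 2  0->2 ok
  [3] z  {2}  => 2  2->2 ok
  [4] z  {2}  => 2  2->2 ok
  [5] y  {1,3}  => 1  2->1 ok
  [6] y  {1,3}  => 3  1->3 ok
  [7] z  {2}  => 2  3->2 ok
  [8] y  {1,3}  => 1  2->1 ok
  [9] x  {0}  => 0  1->0 ok
  [10] z  {2}  => 2  0->2 ok
  [11] y  {1,3}  => 3  2->3 ok
  [12] y  {1,3}  => 3  3->3 ok
  [13] y  {1,3}  => 3  3->3 ok
  [14] z  {2}  => 2  3->2 ok
  [15] z  {2}  => 2  2->2 ok
  [16] z  {2}  => 2  2->2 ok
  [17] y  {1,3}  => 3  2->3 ok
  [18] z  {2}  => 2  3->2 ok
  [19] y  {1,3}  => 1  2->1 ok
  [20] y  {1,3}  => 3  1->3 ok
  [21] z  {2}  => 2  3->2 ok
  [22] z  {2}  => 2  2->2 ok
  [23] y  {1,3}  => 1  2->1 ok

0,0,2,2,2,1,3,2,1,0,2,3,3,3,2,2,2,3,2,1,3,2,2,1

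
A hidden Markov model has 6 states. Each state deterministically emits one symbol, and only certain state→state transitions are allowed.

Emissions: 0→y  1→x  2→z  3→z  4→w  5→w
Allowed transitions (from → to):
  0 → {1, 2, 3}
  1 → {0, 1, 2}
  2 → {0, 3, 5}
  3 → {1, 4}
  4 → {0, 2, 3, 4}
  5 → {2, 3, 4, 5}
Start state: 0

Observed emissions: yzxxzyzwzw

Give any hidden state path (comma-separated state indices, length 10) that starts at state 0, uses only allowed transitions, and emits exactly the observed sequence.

0,3,1,1,2,0,2,5,3,4

  pos 0: y in {0}, choose 0; start
  pos 1: z in {2,3}, choose 3; 0->3 ok
  pos 2: x in {1}, choose 1; 3->1 ok
  pos 3: x in {1}, choose 1; 1->1 ok
  pos 4: z in {2,3}, choose 2; 1->2 ok
  pos 5: y in {0}, choose 0; 2->0 ok
  pos 6: z in {2,3}, choose 2; 0->2 ok
  pos 7: w in {4,5}, choose 5; 2->5 ok
  pos 8: z in {2,3}, choose 3; 5->3 ok
  pos 9: w in {4,5}, choose 4; 3->4 ok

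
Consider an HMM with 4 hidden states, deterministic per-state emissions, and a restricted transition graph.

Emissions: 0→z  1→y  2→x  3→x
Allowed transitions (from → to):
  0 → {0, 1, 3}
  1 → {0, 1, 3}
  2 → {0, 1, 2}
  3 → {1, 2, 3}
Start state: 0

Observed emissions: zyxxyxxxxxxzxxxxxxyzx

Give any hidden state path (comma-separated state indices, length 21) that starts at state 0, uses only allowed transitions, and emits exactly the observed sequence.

0,1,3,2,1,3,3,2,2,2,2,0,3,3,3,3,3,2,1,0,3

  0: obs=z cand={0} pick 0 [start]
  1: obs=y cand={1} pick 1 [0->1 ok]
  2: obs=x cand={2,3} pick 3 [1->3 ok]
  3: obs=x cand={2,3} pick 2 [3->2 ok]
  4: obs=y cand={1} pick 1 [2->1 ok]
  5: obs=x cand={2,3} pick 3 [1->3 ok]
  6: obs=x cand={2,3} pick 3 [3->3 ok]
  7: obs=x cand={2,3} pick 2 [3->2 ok]
  8: obs=x cand={2,3} pick 2 [2->2 ok]
  9: obs=x cand={2,3} pick 2 [2->2 ok]
  10: obs=x cand={2,3} pick 2 [2->2 ok]
  11: obs=z cand={0} pick 0 [2->0 ok]
  12: obs=x cand={2,3} pick 3 [0->3 ok]
  13: obs=x cand={2,3} pick 3 [3->3 ok]
  14: obs=x cand={2,3} pick 3 [3->3 ok]
  15: obs=x cand={2,3} pick 3 [3->3 ok]
  16: obs=x cand={2,3} pick 3 [3->3 ok]
  17: obs=x cand={2,3} pick 2 [3->2 ok]
  18: obs=y cand={1} pick 1 [2->1 ok]
  19: obs=z cand={0} pick 0 [1->0 ok]
  20: obs=x cand={2,3} pick 3 [0->3 ok]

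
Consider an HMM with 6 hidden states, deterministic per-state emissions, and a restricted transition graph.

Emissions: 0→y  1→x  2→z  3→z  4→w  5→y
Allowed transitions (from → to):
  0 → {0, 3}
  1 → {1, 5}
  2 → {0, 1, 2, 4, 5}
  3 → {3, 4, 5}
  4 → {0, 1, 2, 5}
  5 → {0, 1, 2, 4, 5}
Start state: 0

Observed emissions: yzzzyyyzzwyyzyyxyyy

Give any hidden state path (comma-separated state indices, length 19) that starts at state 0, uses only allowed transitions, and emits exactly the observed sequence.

0,3,3,3,5,5,0,3,3,4,0,0,3,5,5,1,5,5,0

  [0] y  {0,5}  => 0  start
  [1] z  {2,3}  => 3  0->3 ok
  [2] z  {2,3}  => 3  3->3 ok
  [3] z  {2,3}  => 3  3->3 ok
  [4] y  {0,5}  => 5  3->5 ok
  [5] y  {0,5}  => 5  5->5 ok
  [6] y  {0,5}  => 0  5->0 ok
  [7] z  {2,3}  => 3  0->3 ok
  [8] z  {2,3}  => 3  3->3 ok
  [9] w  {4}  => 4  3->4 ok
  [10] y  {0,5}  => 0  4->0 ok
  [11] y  {0,5}  => 0  0->0 ok
  [12] z  {2,3}  => 3  0->3 ok
  [13] y  {0,5}  => 5  3->5 ok
  [14] y  {0,5}  => 5  5->5 ok
  [15] x  {1}  => 1  5->1 ok
  [16] y  {0,5}  => 5  1->5 ok
  [17] y  {0,5}  => 5  5->5 ok
  [18] y  {0,5}  => 0  5->0 ok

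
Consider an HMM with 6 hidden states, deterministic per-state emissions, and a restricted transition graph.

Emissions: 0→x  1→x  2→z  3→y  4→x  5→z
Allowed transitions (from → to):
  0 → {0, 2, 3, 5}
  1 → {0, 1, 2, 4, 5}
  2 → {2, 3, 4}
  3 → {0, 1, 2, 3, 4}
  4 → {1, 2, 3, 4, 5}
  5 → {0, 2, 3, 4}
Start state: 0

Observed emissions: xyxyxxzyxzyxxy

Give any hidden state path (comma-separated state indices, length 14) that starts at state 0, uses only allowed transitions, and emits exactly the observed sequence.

0,3,4,3,1,1,2,3,0,2,3,0,0,3

  t0 'x' -> {0,1,4}, take 0 (start)
  t1 'y' -> {3}, take 3 (0->3 ok)
  t2 'x' -> {0,1,4}, take 4 (3->4 ok)
  t3 'y' -> {3}, take 3 (4->3 ok)
  t4 'x' -> {0,1,4}, take 1 (3->1 ok)
  t5 'x' -> {0,1,4}, take 1 (1->1 ok)
  t6 'z' -> {2,5}, take 2 (1->2 ok)
  t7 'y' -> {3}, take 3 (2->3 ok)
  t8 'x' -> {0,1,4}, take 0 (3->0 ok)
  t9 'z' -> {2,5}, take 2 (0->2 ok)
  t10 'y' -> {3}, take 3 (2->3 ok)
  t11 'x' -> {0,1,4}, take 0 (3->0 ok)
  t12 'x' -> {0,1,4}, take 0 (0->0 ok)
  t13 'y' -> {3}, take 3 (0->3 ok)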